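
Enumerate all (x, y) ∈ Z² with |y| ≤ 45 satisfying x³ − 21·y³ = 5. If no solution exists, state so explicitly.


The equation is x³ - 21y³ = 5. For fixed y, x³ = 21·y³ + 5, so a solution requires the RHS to be a perfect cube.
Strategy: iterate y from -45 to 45, compute RHS = 21·y³ + 5, and check whether it is a (positive or negative) perfect cube.
Check small values of y:
  y = 0: RHS = 5 is not a perfect cube.
  y = 1: RHS = 26 is not a perfect cube.
  y = -1: RHS = -16 is not a perfect cube.
  y = 2: RHS = 173 is not a perfect cube.
  y = -2: RHS = -163 is not a perfect cube.
  y = 3: RHS = 572 is not a perfect cube.
  y = -3: RHS = -562 is not a perfect cube.
Continuing the search up to |y| = 45 finds no solutions either.
No (x, y) in the scanned range satisfies the equation.

No integer solutions with |y| ≤ 45.


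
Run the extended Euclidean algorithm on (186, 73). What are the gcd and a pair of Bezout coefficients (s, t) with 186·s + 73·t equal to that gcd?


Euclidean algorithm on (186, 73) — divide until remainder is 0:
  186 = 2 · 73 + 40
  73 = 1 · 40 + 33
  40 = 1 · 33 + 7
  33 = 4 · 7 + 5
  7 = 1 · 5 + 2
  5 = 2 · 2 + 1
  2 = 2 · 1 + 0
gcd(186, 73) = 1.
Track Bezout coefficients alongside the remainders: start with r₀ = 186 = a·1 + b·0 (s = 1, t = 0) and r₁ = 73 = a·0 + b·1 (s = 0, t = 1); each new remainder r_{k+1} = r_{k-1} − q_k·r_k inherits s_{k+1} = s_{k-1} − q_k·s_k, t_{k+1} = t_{k-1} − q_k·t_k, so r_k = a·s_k + b·t_k at every step:
  q = 2: r = 40, s = 1 − 2·0 = 1, t = 0 − 2·1 = -2  (check: 186·1 + 73·(-2) = 40)
  q = 1: r = 33, s = 0 − 1·1 = -1, t = 1 − 1·(-2) = 3  (check: 186·(-1) + 73·3 = 33)
  q = 1: r = 7, s = 1 − 1·(-1) = 2, t = -2 − 1·3 = -5  (check: 186·2 + 73·(-5) = 7)
  q = 4: r = 5, s = -1 − 4·2 = -9, t = 3 − 4·(-5) = 23  (check: 186·(-9) + 73·23 = 5)
  q = 1: r = 2, s = 2 − 1·(-9) = 11, t = -5 − 1·23 = -28  (check: 186·11 + 73·(-28) = 2)
  q = 2: r = 1, s = -9 − 2·11 = -31, t = 23 − 2·(-28) = 79  (check: 186·(-31) + 73·79 = 1)
The row with r = 1 (the gcd) gives the Bezout coefficients s = -31, t = 79.
Result: 186 · (-31) + 73 · (79) = 1.

gcd(186, 73) = 1; s = -31, t = 79 (check: 186·(-31) + 73·79 = 1).


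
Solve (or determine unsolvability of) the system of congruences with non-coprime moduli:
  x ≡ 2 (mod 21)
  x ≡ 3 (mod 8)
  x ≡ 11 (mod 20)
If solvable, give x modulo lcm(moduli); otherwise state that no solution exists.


Moduli 21, 8, 20 are not pairwise coprime, so CRT works modulo lcm(m_i) when all pairwise compatibility conditions hold.
Pairwise compatibility: gcd(m_i, m_j) must divide a_i - a_j for every pair.
Merge one congruence at a time:
  Start: x ≡ 2 (mod 21).
  Combine with x ≡ 3 (mod 8): gcd(21, 8) = 1; 3 - 2 = 1, which IS divisible by 1, so compatible.
    Write x = 2 + 21·t and substitute into x ≡ 3 (mod 8): 21·t ≡ 3 − 2 = 1 (mod 8).
    Reduce coefficients mod 8: 5·t ≡ 1 (mod 8).
    The inverse of 5 mod 8 is 5 (since 5·5 = 25 = 3·8 + 1), so t ≡ 5·1 = 5 ≡ 5 (mod 8).
    Then x = 2 + 21·5 = 107, valid modulo lcm(21, 8) = 168: x ≡ 107 (mod 168).
  Combine with x ≡ 11 (mod 20): gcd(168, 20) = 4; 11 - 107 = -96, which IS divisible by 4, so compatible.
    Write x = 107 + 168·t and substitute into x ≡ 11 (mod 20): 168·t ≡ 11 − 107 = -96 (mod 20).
    Divide the congruence (and modulus) by g = 4: 42·t ≡ -24 (mod 5).
    Reduce coefficients mod 5: 2·t ≡ 1 (mod 5).
    The inverse of 2 mod 5 is 3 (since 2·3 = 6 = 1·5 + 1), so t ≡ 3·1 = 3 ≡ 3 (mod 5).
    Then x = 107 + 168·3 = 611, valid modulo lcm(168, 20) = 840: x ≡ 611 (mod 840).
Verify: 611 mod 21 = 2, 611 mod 8 = 3, 611 mod 20 = 11.

x ≡ 611 (mod 840).


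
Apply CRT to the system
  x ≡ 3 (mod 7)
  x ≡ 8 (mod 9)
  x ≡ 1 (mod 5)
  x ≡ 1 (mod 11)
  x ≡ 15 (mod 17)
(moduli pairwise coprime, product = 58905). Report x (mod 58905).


Product of moduli M = 7 · 9 · 5 · 11 · 17 = 58905.
Merge one congruence at a time:
  Start: x ≡ 3 (mod 7).
  Combine with x ≡ 8 (mod 9); new modulus lcm = 63.
    Write x = 3 + 7·t and substitute into x ≡ 8 (mod 9): 7·t ≡ 8 − 3 = 5 (mod 9).
    The inverse of 7 mod 9 is 4 (since 7·4 = 28 = 3·9 + 1), so t ≡ 4·5 = 20 ≡ 2 (mod 9).
    Then x = 3 + 7·2 = 17, valid modulo lcm(7, 9) = 63: x ≡ 17 (mod 63).
  Combine with x ≡ 1 (mod 5); new modulus lcm = 315.
    Write x = 17 + 63·t and substitute into x ≡ 1 (mod 5): 63·t ≡ 1 − 17 = -16 (mod 5).
    Reduce coefficients mod 5: 3·t ≡ 4 (mod 5).
    The inverse of 3 mod 5 is 2 (since 3·2 = 6 = 1·5 + 1), so t ≡ 2·4 = 8 ≡ 3 (mod 5).
    Then x = 17 + 63·3 = 206, valid modulo lcm(63, 5) = 315: x ≡ 206 (mod 315).
  Combine with x ≡ 1 (mod 11); new modulus lcm = 3465.
    Write x = 206 + 315·t and substitute into x ≡ 1 (mod 11): 315·t ≡ 1 − 206 = -205 (mod 11).
    Reduce coefficients mod 11: 7·t ≡ 4 (mod 11).
    The inverse of 7 mod 11 is 8 (since 7·8 = 56 = 5·11 + 1), so t ≡ 8·4 = 32 ≡ 10 (mod 11).
    Then x = 206 + 315·10 = 3356, valid modulo lcm(315, 11) = 3465: x ≡ 3356 (mod 3465).
  Combine with x ≡ 15 (mod 17); new modulus lcm = 58905.
    Write x = 3356 + 3465·t and substitute into x ≡ 15 (mod 17): 3465·t ≡ 15 − 3356 = -3341 (mod 17).
    Reduce coefficients mod 17: 14·t ≡ 8 (mod 17).
    The inverse of 14 mod 17 is 11 (since 14·11 = 154 = 9·17 + 1), so t ≡ 11·8 = 88 ≡ 3 (mod 17).
    Then x = 3356 + 3465·3 = 13751, valid modulo lcm(3465, 17) = 58905: x ≡ 13751 (mod 58905).
Verify against each original: 13751 mod 7 = 3, 13751 mod 9 = 8, 13751 mod 5 = 1, 13751 mod 11 = 1, 13751 mod 17 = 15.

x ≡ 13751 (mod 58905).


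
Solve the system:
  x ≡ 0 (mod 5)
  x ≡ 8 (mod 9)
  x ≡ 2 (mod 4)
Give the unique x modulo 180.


Moduli 5, 9, 4 are pairwise coprime; by CRT there is a unique solution modulo M = 5 · 9 · 4 = 180.
Solve pairwise, accumulating the modulus:
  Start with x ≡ 0 (mod 5).
  Combine with x ≡ 8 (mod 9): since gcd(5, 9) = 1, we get a unique residue mod 45.
    Write x = 0 + 5·t and substitute into x ≡ 8 (mod 9): 5·t ≡ 8 − 0 = 8 (mod 9).
    The inverse of 5 mod 9 is 2 (since 5·2 = 10 = 1·9 + 1), so t ≡ 2·8 = 16 ≡ 7 (mod 9).
    Then x = 0 + 5·7 = 35, valid modulo lcm(5, 9) = 45: x ≡ 35 (mod 45).
  Combine with x ≡ 2 (mod 4): since gcd(45, 4) = 1, we get a unique residue mod 180.
    Write x = 35 + 45·t and substitute into x ≡ 2 (mod 4): 45·t ≡ 2 − 35 = -33 (mod 4).
    Reduce coefficients mod 4: 1·t ≡ 3 (mod 4).
    So t ≡ 3 (mod 4).
    Then x = 35 + 45·3 = 170, valid modulo lcm(45, 4) = 180: x ≡ 170 (mod 180).
Verify: 170 mod 5 = 0 ✓, 170 mod 9 = 8 ✓, 170 mod 4 = 2 ✓.

x ≡ 170 (mod 180).


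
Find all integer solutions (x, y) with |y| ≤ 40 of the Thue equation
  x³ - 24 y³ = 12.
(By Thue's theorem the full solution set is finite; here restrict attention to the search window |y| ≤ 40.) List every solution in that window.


The equation is x³ - 24y³ = 12. For fixed y, x³ = 24·y³ + 12, so a solution requires the RHS to be a perfect cube.
Strategy: iterate y from -40 to 40, compute RHS = 24·y³ + 12, and check whether it is a (positive or negative) perfect cube.
Check small values of y:
  y = 0: RHS = 12 is not a perfect cube.
  y = 1: RHS = 36 is not a perfect cube.
  y = -1: RHS = -12 is not a perfect cube.
  y = 2: RHS = 204 is not a perfect cube.
  y = -2: RHS = -180 is not a perfect cube.
  y = 3: RHS = 660 is not a perfect cube.
  y = -3: RHS = -636 is not a perfect cube.
Continuing the search up to |y| = 40 finds no solutions either.
No (x, y) in the scanned range satisfies the equation.

No integer solutions with |y| ≤ 40.


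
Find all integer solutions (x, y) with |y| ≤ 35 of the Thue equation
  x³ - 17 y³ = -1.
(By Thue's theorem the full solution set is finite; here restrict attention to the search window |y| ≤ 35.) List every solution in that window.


The equation is x³ - 17y³ = -1. For fixed y, x³ = 17·y³ − 1, so a solution requires the RHS to be a perfect cube.
Strategy: iterate y from -35 to 35, compute RHS = 17·y³ − 1, and check whether it is a (positive or negative) perfect cube.
Check small values of y:
  y = 0: RHS = -1 = (-1)³ ⇒ x = -1 works.
  y = 1: RHS = 16 is not a perfect cube.
  y = -1: RHS = -18 is not a perfect cube.
  y = 2: RHS = 135 is not a perfect cube.
  y = -2: RHS = -137 is not a perfect cube.
  y = 3: RHS = 458 is not a perfect cube.
  y = -3: RHS = -460 is not a perfect cube.
Continuing, at y = -7: RHS = -5832 = (-18)³ ⇒ x = -18 works.
Searching the remaining y in |y| ≤ 35 finds no further solutions.
Collected solutions: (-1, 0), (-18, -7).

Solutions (with |y| ≤ 35): (-1, 0), (-18, -7).


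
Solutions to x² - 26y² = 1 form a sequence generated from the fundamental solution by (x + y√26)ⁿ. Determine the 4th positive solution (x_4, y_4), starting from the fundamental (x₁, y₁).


Step 1: Find the fundamental solution (x₁, y₁) of x² - 26y² = 1.
  Expand √26 as a continued fraction. a₀ = ⌊√26⌋ = 5; iterate m_{k+1} = d_k·a_k − m_k, d_{k+1} = (26 − m_{k+1}²)/d_k, a_{k+1} = ⌊(a₀ + m_{k+1})/d_{k+1}⌋ (starting m₀ = 0, d₀ = 1), with convergents p_k = a_k·p_{k-1} + p_{k-2}, q_k = a_k·q_{k-1} + q_{k-2} (p₋₁ = 1, q₋₁ = 0):
  k = 0: a₀ = 5; p₀/q₀ = 5/1; p₀² − 26·q₀² = 25 − 26 = -1.
  k = 1: m = 5, d = 1, a = ⌊(5 + 5)/1⌋ = 10; p/q = (10·5 + 1)/(10·1 + 0) = 51/10; p² − 26·q² = 2601 − 2600 = 1.
  The first convergent with p² − 26·q² = 1 gives the fundamental solution (x₁, y₁) = (51, 10).
Step 2: Apply the recurrence (x_{n+1}, y_{n+1}) = (x₁x_n + 26y₁y_n, x₁y_n + y₁x_n) repeatedly.
  From (x_1, y_1) = (51, 10): x_2 = 51·51 + 26·10·10 = 5201; y_2 = 51·10 + 10·51 = 1020.
  From (x_2, y_2) = (5201, 1020): x_3 = 51·5201 + 26·10·1020 = 530451; y_3 = 51·1020 + 10·5201 = 104030.
  From (x_3, y_3) = (530451, 104030): x_4 = 51·530451 + 26·10·104030 = 54100801; y_4 = 51·104030 + 10·530451 = 10610040.
Step 3: Verify x_4² - 26·y_4² = 2926896668841601 - 2926896668841600 = 1 (should be 1). ✓

(x_1, y_1) = (51, 10); (x_4, y_4) = (54100801, 10610040).


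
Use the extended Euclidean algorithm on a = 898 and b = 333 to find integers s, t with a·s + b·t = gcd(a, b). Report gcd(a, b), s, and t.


Euclidean algorithm on (898, 333) — divide until remainder is 0:
  898 = 2 · 333 + 232
  333 = 1 · 232 + 101
  232 = 2 · 101 + 30
  101 = 3 · 30 + 11
  30 = 2 · 11 + 8
  11 = 1 · 8 + 3
  8 = 2 · 3 + 2
  3 = 1 · 2 + 1
  2 = 2 · 1 + 0
gcd(898, 333) = 1.
Track Bezout coefficients alongside the remainders: start with r₀ = 898 = a·1 + b·0 (s = 1, t = 0) and r₁ = 333 = a·0 + b·1 (s = 0, t = 1); each new remainder r_{k+1} = r_{k-1} − q_k·r_k inherits s_{k+1} = s_{k-1} − q_k·s_k, t_{k+1} = t_{k-1} − q_k·t_k, so r_k = a·s_k + b·t_k at every step:
  q = 2: r = 232, s = 1 − 2·0 = 1, t = 0 − 2·1 = -2  (check: 898·1 + 333·(-2) = 232)
  q = 1: r = 101, s = 0 − 1·1 = -1, t = 1 − 1·(-2) = 3  (check: 898·(-1) + 333·3 = 101)
  q = 2: r = 30, s = 1 − 2·(-1) = 3, t = -2 − 2·3 = -8  (check: 898·3 + 333·(-8) = 30)
  q = 3: r = 11, s = -1 − 3·3 = -10, t = 3 − 3·(-8) = 27  (check: 898·(-10) + 333·27 = 11)
  q = 2: r = 8, s = 3 − 2·(-10) = 23, t = -8 − 2·27 = -62  (check: 898·23 + 333·(-62) = 8)
  q = 1: r = 3, s = -10 − 1·23 = -33, t = 27 − 1·(-62) = 89  (check: 898·(-33) + 333·89 = 3)
  q = 2: r = 2, s = 23 − 2·(-33) = 89, t = -62 − 2·89 = -240  (check: 898·89 + 333·(-240) = 2)
  q = 1: r = 1, s = -33 − 1·89 = -122, t = 89 − 1·(-240) = 329  (check: 898·(-122) + 333·329 = 1)
The row with r = 1 (the gcd) gives the Bezout coefficients s = -122, t = 329.
Result: 898 · (-122) + 333 · (329) = 1.

gcd(898, 333) = 1; s = -122, t = 329 (check: 898·(-122) + 333·329 = 1).


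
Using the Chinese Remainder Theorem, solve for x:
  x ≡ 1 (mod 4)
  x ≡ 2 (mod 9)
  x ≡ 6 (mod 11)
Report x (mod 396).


Moduli 4, 9, 11 are pairwise coprime; by CRT there is a unique solution modulo M = 4 · 9 · 11 = 396.
Solve pairwise, accumulating the modulus:
  Start with x ≡ 1 (mod 4).
  Combine with x ≡ 2 (mod 9): since gcd(4, 9) = 1, we get a unique residue mod 36.
    Write x = 1 + 4·t and substitute into x ≡ 2 (mod 9): 4·t ≡ 2 − 1 = 1 (mod 9).
    The inverse of 4 mod 9 is 7 (since 4·7 = 28 = 3·9 + 1), so t ≡ 7·1 = 7 ≡ 7 (mod 9).
    Then x = 1 + 4·7 = 29, valid modulo lcm(4, 9) = 36: x ≡ 29 (mod 36).
  Combine with x ≡ 6 (mod 11): since gcd(36, 11) = 1, we get a unique residue mod 396.
    Write x = 29 + 36·t and substitute into x ≡ 6 (mod 11): 36·t ≡ 6 − 29 = -23 (mod 11).
    Reduce coefficients mod 11: 3·t ≡ 10 (mod 11).
    The inverse of 3 mod 11 is 4 (since 3·4 = 12 = 1·11 + 1), so t ≡ 4·10 = 40 ≡ 7 (mod 11).
    Then x = 29 + 36·7 = 281, valid modulo lcm(36, 11) = 396: x ≡ 281 (mod 396).
Verify: 281 mod 4 = 1 ✓, 281 mod 9 = 2 ✓, 281 mod 11 = 6 ✓.

x ≡ 281 (mod 396).


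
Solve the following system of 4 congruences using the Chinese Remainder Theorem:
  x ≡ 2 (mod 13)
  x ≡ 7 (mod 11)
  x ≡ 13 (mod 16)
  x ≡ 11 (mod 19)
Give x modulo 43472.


Product of moduli M = 13 · 11 · 16 · 19 = 43472.
Merge one congruence at a time:
  Start: x ≡ 2 (mod 13).
  Combine with x ≡ 7 (mod 11); new modulus lcm = 143.
    Write x = 2 + 13·t and substitute into x ≡ 7 (mod 11): 13·t ≡ 7 − 2 = 5 (mod 11).
    Reduce coefficients mod 11: 2·t ≡ 5 (mod 11).
    The inverse of 2 mod 11 is 6 (since 2·6 = 12 = 1·11 + 1), so t ≡ 6·5 = 30 ≡ 8 (mod 11).
    Then x = 2 + 13·8 = 106, valid modulo lcm(13, 11) = 143: x ≡ 106 (mod 143).
  Combine with x ≡ 13 (mod 16); new modulus lcm = 2288.
    Write x = 106 + 143·t and substitute into x ≡ 13 (mod 16): 143·t ≡ 13 − 106 = -93 (mod 16).
    Reduce coefficients mod 16: 15·t ≡ 3 (mod 16).
    The inverse of 15 mod 16 is 15 (since 15·15 = 225 = 14·16 + 1), so t ≡ 15·3 = 45 ≡ 13 (mod 16).
    Then x = 106 + 143·13 = 1965, valid modulo lcm(143, 16) = 2288: x ≡ 1965 (mod 2288).
  Combine with x ≡ 11 (mod 19); new modulus lcm = 43472.
    Write x = 1965 + 2288·t and substitute into x ≡ 11 (mod 19): 2288·t ≡ 11 − 1965 = -1954 (mod 19).
    Reduce coefficients mod 19: 8·t ≡ 3 (mod 19).
    The inverse of 8 mod 19 is 12 (since 8·12 = 96 = 5·19 + 1), so t ≡ 12·3 = 36 ≡ 17 (mod 19).
    Then x = 1965 + 2288·17 = 40861, valid modulo lcm(2288, 19) = 43472: x ≡ 40861 (mod 43472).
Verify against each original: 40861 mod 13 = 2, 40861 mod 11 = 7, 40861 mod 16 = 13, 40861 mod 19 = 11.

x ≡ 40861 (mod 43472).


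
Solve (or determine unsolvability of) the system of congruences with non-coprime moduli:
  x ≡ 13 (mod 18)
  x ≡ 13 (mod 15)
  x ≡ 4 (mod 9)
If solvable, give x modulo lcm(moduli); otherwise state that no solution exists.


Moduli 18, 15, 9 are not pairwise coprime, so CRT works modulo lcm(m_i) when all pairwise compatibility conditions hold.
Pairwise compatibility: gcd(m_i, m_j) must divide a_i - a_j for every pair.
Merge one congruence at a time:
  Start: x ≡ 13 (mod 18).
  Combine with x ≡ 13 (mod 15): gcd(18, 15) = 3; 13 - 13 = 0, which IS divisible by 3, so compatible.
    Write x = 13 + 18·t and substitute into x ≡ 13 (mod 15): 18·t ≡ 13 − 13 = 0 (mod 15).
    Divide the congruence (and modulus) by g = 3: 6·t ≡ 0 (mod 5).
    Reduce coefficients mod 5: 1·t ≡ 0 (mod 5).
    So t ≡ 0 (mod 5).
    Then x = 13 + 18·0 = 13, valid modulo lcm(18, 15) = 90: x ≡ 13 (mod 90).
  Combine with x ≡ 4 (mod 9): gcd(90, 9) = 9; 4 - 13 = -9, which IS divisible by 9, so compatible.
    Write x = 13 + 90·t and substitute into x ≡ 4 (mod 9): 90·t ≡ 4 − 13 = -9 (mod 9).
    Divide the congruence (and modulus) by g = 9: 10·t ≡ -1 (mod 1).
    Modulo 1 every t works; take t = 0.
    Then x = 13 + 90·0 = 13, valid modulo lcm(90, 9) = 90: x ≡ 13 (mod 90).
Verify: 13 mod 18 = 13, 13 mod 15 = 13, 13 mod 9 = 4.

x ≡ 13 (mod 90).


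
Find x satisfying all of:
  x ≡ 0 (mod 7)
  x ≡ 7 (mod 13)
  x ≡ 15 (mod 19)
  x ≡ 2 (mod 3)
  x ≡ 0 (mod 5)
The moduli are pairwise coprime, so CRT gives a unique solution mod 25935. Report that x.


Product of moduli M = 7 · 13 · 19 · 3 · 5 = 25935.
Merge one congruence at a time:
  Start: x ≡ 0 (mod 7).
  Combine with x ≡ 7 (mod 13); new modulus lcm = 91.
    Write x = 0 + 7·t and substitute into x ≡ 7 (mod 13): 7·t ≡ 7 − 0 = 7 (mod 13).
    The inverse of 7 mod 13 is 2 (since 7·2 = 14 = 1·13 + 1), so t ≡ 2·7 = 14 ≡ 1 (mod 13).
    Then x = 0 + 7·1 = 7, valid modulo lcm(7, 13) = 91: x ≡ 7 (mod 91).
  Combine with x ≡ 15 (mod 19); new modulus lcm = 1729.
    Write x = 7 + 91·t and substitute into x ≡ 15 (mod 19): 91·t ≡ 15 − 7 = 8 (mod 19).
    Reduce coefficients mod 19: 15·t ≡ 8 (mod 19).
    The inverse of 15 mod 19 is 14 (since 15·14 = 210 = 11·19 + 1), so t ≡ 14·8 = 112 ≡ 17 (mod 19).
    Then x = 7 + 91·17 = 1554, valid modulo lcm(91, 19) = 1729: x ≡ 1554 (mod 1729).
  Combine with x ≡ 2 (mod 3); new modulus lcm = 5187.
    Write x = 1554 + 1729·t and substitute into x ≡ 2 (mod 3): 1729·t ≡ 2 − 1554 = -1552 (mod 3).
    Reduce coefficients mod 3: 1·t ≡ 2 (mod 3).
    So t ≡ 2 (mod 3).
    Then x = 1554 + 1729·2 = 5012, valid modulo lcm(1729, 3) = 5187: x ≡ 5012 (mod 5187).
  Combine with x ≡ 0 (mod 5); new modulus lcm = 25935.
    Write x = 5012 + 5187·t and substitute into x ≡ 0 (mod 5): 5187·t ≡ 0 − 5012 = -5012 (mod 5).
    Reduce coefficients mod 5: 2·t ≡ 3 (mod 5).
    The inverse of 2 mod 5 is 3 (since 2·3 = 6 = 1·5 + 1), so t ≡ 3·3 = 9 ≡ 4 (mod 5).
    Then x = 5012 + 5187·4 = 25760, valid modulo lcm(5187, 5) = 25935: x ≡ 25760 (mod 25935).
Verify against each original: 25760 mod 7 = 0, 25760 mod 13 = 7, 25760 mod 19 = 15, 25760 mod 3 = 2, 25760 mod 5 = 0.

x ≡ 25760 (mod 25935).


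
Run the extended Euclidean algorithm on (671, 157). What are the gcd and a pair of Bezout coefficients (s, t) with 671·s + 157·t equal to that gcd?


Euclidean algorithm on (671, 157) — divide until remainder is 0:
  671 = 4 · 157 + 43
  157 = 3 · 43 + 28
  43 = 1 · 28 + 15
  28 = 1 · 15 + 13
  15 = 1 · 13 + 2
  13 = 6 · 2 + 1
  2 = 2 · 1 + 0
gcd(671, 157) = 1.
Track Bezout coefficients alongside the remainders: start with r₀ = 671 = a·1 + b·0 (s = 1, t = 0) and r₁ = 157 = a·0 + b·1 (s = 0, t = 1); each new remainder r_{k+1} = r_{k-1} − q_k·r_k inherits s_{k+1} = s_{k-1} − q_k·s_k, t_{k+1} = t_{k-1} − q_k·t_k, so r_k = a·s_k + b·t_k at every step:
  q = 4: r = 43, s = 1 − 4·0 = 1, t = 0 − 4·1 = -4  (check: 671·1 + 157·(-4) = 43)
  q = 3: r = 28, s = 0 − 3·1 = -3, t = 1 − 3·(-4) = 13  (check: 671·(-3) + 157·13 = 28)
  q = 1: r = 15, s = 1 − 1·(-3) = 4, t = -4 − 1·13 = -17  (check: 671·4 + 157·(-17) = 15)
  q = 1: r = 13, s = -3 − 1·4 = -7, t = 13 − 1·(-17) = 30  (check: 671·(-7) + 157·30 = 13)
  q = 1: r = 2, s = 4 − 1·(-7) = 11, t = -17 − 1·30 = -47  (check: 671·11 + 157·(-47) = 2)
  q = 6: r = 1, s = -7 − 6·11 = -73, t = 30 − 6·(-47) = 312  (check: 671·(-73) + 157·312 = 1)
The row with r = 1 (the gcd) gives the Bezout coefficients s = -73, t = 312.
Result: 671 · (-73) + 157 · (312) = 1.

gcd(671, 157) = 1; s = -73, t = 312 (check: 671·(-73) + 157·312 = 1).


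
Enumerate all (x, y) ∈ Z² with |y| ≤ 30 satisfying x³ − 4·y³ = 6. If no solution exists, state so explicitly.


The equation is x³ - 4y³ = 6. For fixed y, x³ = 4·y³ + 6, so a solution requires the RHS to be a perfect cube.
Strategy: iterate y from -30 to 30, compute RHS = 4·y³ + 6, and check whether it is a (positive or negative) perfect cube.
Check small values of y:
  y = 0: RHS = 6 is not a perfect cube.
  y = 1: RHS = 10 is not a perfect cube.
  y = -1: RHS = 2 is not a perfect cube.
  y = 2: RHS = 38 is not a perfect cube.
  y = -2: RHS = -26 is not a perfect cube.
  y = 3: RHS = 114 is not a perfect cube.
  y = -3: RHS = -102 is not a perfect cube.
Continuing the search up to |y| = 30 finds no solutions either.
No (x, y) in the scanned range satisfies the equation.

No integer solutions with |y| ≤ 30.


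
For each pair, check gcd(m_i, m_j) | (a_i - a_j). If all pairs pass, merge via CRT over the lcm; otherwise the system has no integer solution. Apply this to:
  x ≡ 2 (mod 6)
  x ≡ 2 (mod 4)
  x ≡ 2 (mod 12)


Moduli 6, 4, 12 are not pairwise coprime, so CRT works modulo lcm(m_i) when all pairwise compatibility conditions hold.
Pairwise compatibility: gcd(m_i, m_j) must divide a_i - a_j for every pair.
Merge one congruence at a time:
  Start: x ≡ 2 (mod 6).
  Combine with x ≡ 2 (mod 4): gcd(6, 4) = 2; 2 - 2 = 0, which IS divisible by 2, so compatible.
    Write x = 2 + 6·t and substitute into x ≡ 2 (mod 4): 6·t ≡ 2 − 2 = 0 (mod 4).
    Divide the congruence (and modulus) by g = 2: 3·t ≡ 0 (mod 2).
    Reduce coefficients mod 2: 1·t ≡ 0 (mod 2).
    So t ≡ 0 (mod 2).
    Then x = 2 + 6·0 = 2, valid modulo lcm(6, 4) = 12: x ≡ 2 (mod 12).
  Combine with x ≡ 2 (mod 12): gcd(12, 12) = 12; 2 - 2 = 0, which IS divisible by 12, so compatible.
    Write x = 2 + 12·t and substitute into x ≡ 2 (mod 12): 12·t ≡ 2 − 2 = 0 (mod 12).
    Divide the congruence (and modulus) by g = 12: 1·t ≡ 0 (mod 1).
    Modulo 1 every t works; take t = 0.
    Then x = 2 + 12·0 = 2, valid modulo lcm(12, 12) = 12: x ≡ 2 (mod 12).
Verify: 2 mod 6 = 2, 2 mod 4 = 2, 2 mod 12 = 2.

x ≡ 2 (mod 12).


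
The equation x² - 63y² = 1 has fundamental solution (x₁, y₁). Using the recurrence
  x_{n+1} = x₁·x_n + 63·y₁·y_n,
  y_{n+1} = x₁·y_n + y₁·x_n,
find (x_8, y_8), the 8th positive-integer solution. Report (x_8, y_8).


Step 1: Find the fundamental solution (x₁, y₁) of x² - 63y² = 1.
  Expand √63 as a continued fraction. a₀ = ⌊√63⌋ = 7; iterate m_{k+1} = d_k·a_k − m_k, d_{k+1} = (63 − m_{k+1}²)/d_k, a_{k+1} = ⌊(a₀ + m_{k+1})/d_{k+1}⌋ (starting m₀ = 0, d₀ = 1), with convergents p_k = a_k·p_{k-1} + p_{k-2}, q_k = a_k·q_{k-1} + q_{k-2} (p₋₁ = 1, q₋₁ = 0):
  k = 0: a₀ = 7; p₀/q₀ = 7/1; p₀² − 63·q₀² = 49 − 63 = -14.
  k = 1: m = 7, d = 14, a = ⌊(7 + 7)/14⌋ = 1; p/q = (1·7 + 1)/(1·1 + 0) = 8/1; p² − 63·q² = 64 − 63 = 1.
  The first convergent with p² − 63·q² = 1 gives the fundamental solution (x₁, y₁) = (8, 1).
Step 2: Apply the recurrence (x_{n+1}, y_{n+1}) = (x₁x_n + 63y₁y_n, x₁y_n + y₁x_n) repeatedly.
  From (x_1, y_1) = (8, 1): x_2 = 8·8 + 63·1·1 = 127; y_2 = 8·1 + 1·8 = 16.
  From (x_2, y_2) = (127, 16): x_3 = 8·127 + 63·1·16 = 2024; y_3 = 8·16 + 1·127 = 255.
  From (x_3, y_3) = (2024, 255): x_4 = 8·2024 + 63·1·255 = 32257; y_4 = 8·255 + 1·2024 = 4064.
  From (x_4, y_4) = (32257, 4064): x_5 = 8·32257 + 63·1·4064 = 514088; y_5 = 8·4064 + 1·32257 = 64769.
  From (x_5, y_5) = (514088, 64769): x_6 = 8·514088 + 63·1·64769 = 8193151; y_6 = 8·64769 + 1·514088 = 1032240.
  From (x_6, y_6) = (8193151, 1032240): x_7 = 8·8193151 + 63·1·1032240 = 130576328; y_7 = 8·1032240 + 1·8193151 = 16451071.
  From (x_7, y_7) = (130576328, 16451071): x_8 = 8·130576328 + 63·1·16451071 = 2081028097; y_8 = 8·16451071 + 1·130576328 = 262184896.
Step 3: Verify x_8² - 63·y_8² = 4330677940503441409 - 4330677940503441408 = 1 (should be 1). ✓

(x_1, y_1) = (8, 1); (x_8, y_8) = (2081028097, 262184896).


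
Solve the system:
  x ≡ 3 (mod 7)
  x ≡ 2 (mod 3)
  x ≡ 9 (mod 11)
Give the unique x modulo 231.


Moduli 7, 3, 11 are pairwise coprime; by CRT there is a unique solution modulo M = 7 · 3 · 11 = 231.
Solve pairwise, accumulating the modulus:
  Start with x ≡ 3 (mod 7).
  Combine with x ≡ 2 (mod 3): since gcd(7, 3) = 1, we get a unique residue mod 21.
    Write x = 3 + 7·t and substitute into x ≡ 2 (mod 3): 7·t ≡ 2 − 3 = -1 (mod 3).
    Reduce coefficients mod 3: 1·t ≡ 2 (mod 3).
    So t ≡ 2 (mod 3).
    Then x = 3 + 7·2 = 17, valid modulo lcm(7, 3) = 21: x ≡ 17 (mod 21).
  Combine with x ≡ 9 (mod 11): since gcd(21, 11) = 1, we get a unique residue mod 231.
    Write x = 17 + 21·t and substitute into x ≡ 9 (mod 11): 21·t ≡ 9 − 17 = -8 (mod 11).
    Reduce coefficients mod 11: 10·t ≡ 3 (mod 11).
    The inverse of 10 mod 11 is 10 (since 10·10 = 100 = 9·11 + 1), so t ≡ 10·3 = 30 ≡ 8 (mod 11).
    Then x = 17 + 21·8 = 185, valid modulo lcm(21, 11) = 231: x ≡ 185 (mod 231).
Verify: 185 mod 7 = 3 ✓, 185 mod 3 = 2 ✓, 185 mod 11 = 9 ✓.

x ≡ 185 (mod 231).


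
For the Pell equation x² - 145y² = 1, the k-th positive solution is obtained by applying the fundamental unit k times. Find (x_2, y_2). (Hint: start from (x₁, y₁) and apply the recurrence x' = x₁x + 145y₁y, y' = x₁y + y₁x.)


Step 1: Find the fundamental solution (x₁, y₁) of x² - 145y² = 1.
  Expand √145 as a continued fraction. a₀ = ⌊√145⌋ = 12; iterate m_{k+1} = d_k·a_k − m_k, d_{k+1} = (145 − m_{k+1}²)/d_k, a_{k+1} = ⌊(a₀ + m_{k+1})/d_{k+1}⌋ (starting m₀ = 0, d₀ = 1), with convergents p_k = a_k·p_{k-1} + p_{k-2}, q_k = a_k·q_{k-1} + q_{k-2} (p₋₁ = 1, q₋₁ = 0):
  k = 0: a₀ = 12; p₀/q₀ = 12/1; p₀² − 145·q₀² = 144 − 145 = -1.
  k = 1: m = 12, d = 1, a = ⌊(12 + 12)/1⌋ = 24; p/q = (24·12 + 1)/(24·1 + 0) = 289/24; p² − 145·q² = 83521 − 83520 = 1.
  The first convergent with p² − 145·q² = 1 gives the fundamental solution (x₁, y₁) = (289, 24).
Step 2: Apply the recurrence (x_{n+1}, y_{n+1}) = (x₁x_n + 145y₁y_n, x₁y_n + y₁x_n) repeatedly.
  From (x_1, y_1) = (289, 24): x_2 = 289·289 + 145·24·24 = 167041; y_2 = 289·24 + 24·289 = 13872.
Step 3: Verify x_2² - 145·y_2² = 27902695681 - 27902695680 = 1 (should be 1). ✓

(x_1, y_1) = (289, 24); (x_2, y_2) = (167041, 13872).


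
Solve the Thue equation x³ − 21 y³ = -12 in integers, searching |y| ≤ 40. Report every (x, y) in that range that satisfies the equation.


The equation is x³ - 21y³ = -12. For fixed y, x³ = 21·y³ − 12, so a solution requires the RHS to be a perfect cube.
Strategy: iterate y from -40 to 40, compute RHS = 21·y³ − 12, and check whether it is a (positive or negative) perfect cube.
Check small values of y:
  y = 0: RHS = -12 is not a perfect cube.
  y = 1: RHS = 9 is not a perfect cube.
  y = -1: RHS = -33 is not a perfect cube.
  y = 2: RHS = 156 is not a perfect cube.
  y = -2: RHS = -180 is not a perfect cube.
  y = 3: RHS = 555 is not a perfect cube.
  y = -3: RHS = -579 is not a perfect cube.
Continuing the search up to |y| = 40 finds no solutions either.
No (x, y) in the scanned range satisfies the equation.

No integer solutions with |y| ≤ 40.


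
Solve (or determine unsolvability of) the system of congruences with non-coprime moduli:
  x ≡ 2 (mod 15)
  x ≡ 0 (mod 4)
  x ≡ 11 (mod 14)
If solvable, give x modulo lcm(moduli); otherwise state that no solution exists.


Moduli 15, 4, 14 are not pairwise coprime, so CRT works modulo lcm(m_i) when all pairwise compatibility conditions hold.
Pairwise compatibility: gcd(m_i, m_j) must divide a_i - a_j for every pair.
Merge one congruence at a time:
  Start: x ≡ 2 (mod 15).
  Combine with x ≡ 0 (mod 4): gcd(15, 4) = 1; 0 - 2 = -2, which IS divisible by 1, so compatible.
    Write x = 2 + 15·t and substitute into x ≡ 0 (mod 4): 15·t ≡ 0 − 2 = -2 (mod 4).
    Reduce coefficients mod 4: 3·t ≡ 2 (mod 4).
    The inverse of 3 mod 4 is 3 (since 3·3 = 9 = 2·4 + 1), so t ≡ 3·2 = 6 ≡ 2 (mod 4).
    Then x = 2 + 15·2 = 32, valid modulo lcm(15, 4) = 60: x ≡ 32 (mod 60).
  Combine with x ≡ 11 (mod 14): gcd(60, 14) = 2, and 11 - 32 = -21 is NOT divisible by 2.
    ⇒ system is inconsistent (no integer solution).

No solution (the system is inconsistent).


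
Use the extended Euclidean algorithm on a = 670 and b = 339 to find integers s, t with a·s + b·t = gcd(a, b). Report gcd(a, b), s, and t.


Euclidean algorithm on (670, 339) — divide until remainder is 0:
  670 = 1 · 339 + 331
  339 = 1 · 331 + 8
  331 = 41 · 8 + 3
  8 = 2 · 3 + 2
  3 = 1 · 2 + 1
  2 = 2 · 1 + 0
gcd(670, 339) = 1.
Track Bezout coefficients alongside the remainders: start with r₀ = 670 = a·1 + b·0 (s = 1, t = 0) and r₁ = 339 = a·0 + b·1 (s = 0, t = 1); each new remainder r_{k+1} = r_{k-1} − q_k·r_k inherits s_{k+1} = s_{k-1} − q_k·s_k, t_{k+1} = t_{k-1} − q_k·t_k, so r_k = a·s_k + b·t_k at every step:
  q = 1: r = 331, s = 1 − 1·0 = 1, t = 0 − 1·1 = -1  (check: 670·1 + 339·(-1) = 331)
  q = 1: r = 8, s = 0 − 1·1 = -1, t = 1 − 1·(-1) = 2  (check: 670·(-1) + 339·2 = 8)
  q = 41: r = 3, s = 1 − 41·(-1) = 42, t = -1 − 41·2 = -83  (check: 670·42 + 339·(-83) = 3)
  q = 2: r = 2, s = -1 − 2·42 = -85, t = 2 − 2·(-83) = 168  (check: 670·(-85) + 339·168 = 2)
  q = 1: r = 1, s = 42 − 1·(-85) = 127, t = -83 − 1·168 = -251  (check: 670·127 + 339·(-251) = 1)
The row with r = 1 (the gcd) gives the Bezout coefficients s = 127, t = -251.
Result: 670 · (127) + 339 · (-251) = 1.

gcd(670, 339) = 1; s = 127, t = -251 (check: 670·127 + 339·(-251) = 1).


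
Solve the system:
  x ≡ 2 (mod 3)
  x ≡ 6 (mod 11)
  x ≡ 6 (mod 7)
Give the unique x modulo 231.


Moduli 3, 11, 7 are pairwise coprime; by CRT there is a unique solution modulo M = 3 · 11 · 7 = 231.
Solve pairwise, accumulating the modulus:
  Start with x ≡ 2 (mod 3).
  Combine with x ≡ 6 (mod 11): since gcd(3, 11) = 1, we get a unique residue mod 33.
    Write x = 2 + 3·t and substitute into x ≡ 6 (mod 11): 3·t ≡ 6 − 2 = 4 (mod 11).
    The inverse of 3 mod 11 is 4 (since 3·4 = 12 = 1·11 + 1), so t ≡ 4·4 = 16 ≡ 5 (mod 11).
    Then x = 2 + 3·5 = 17, valid modulo lcm(3, 11) = 33: x ≡ 17 (mod 33).
  Combine with x ≡ 6 (mod 7): since gcd(33, 7) = 1, we get a unique residue mod 231.
    Write x = 17 + 33·t and substitute into x ≡ 6 (mod 7): 33·t ≡ 6 − 17 = -11 (mod 7).
    Reduce coefficients mod 7: 5·t ≡ 3 (mod 7).
    The inverse of 5 mod 7 is 3 (since 5·3 = 15 = 2·7 + 1), so t ≡ 3·3 = 9 ≡ 2 (mod 7).
    Then x = 17 + 33·2 = 83, valid modulo lcm(33, 7) = 231: x ≡ 83 (mod 231).
Verify: 83 mod 3 = 2 ✓, 83 mod 11 = 6 ✓, 83 mod 7 = 6 ✓.

x ≡ 83 (mod 231).


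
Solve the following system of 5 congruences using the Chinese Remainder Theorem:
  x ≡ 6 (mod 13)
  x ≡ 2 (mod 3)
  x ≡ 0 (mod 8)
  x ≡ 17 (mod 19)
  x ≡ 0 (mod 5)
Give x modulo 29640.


Product of moduli M = 13 · 3 · 8 · 19 · 5 = 29640.
Merge one congruence at a time:
  Start: x ≡ 6 (mod 13).
  Combine with x ≡ 2 (mod 3); new modulus lcm = 39.
    Write x = 6 + 13·t and substitute into x ≡ 2 (mod 3): 13·t ≡ 2 − 6 = -4 (mod 3).
    Reduce coefficients mod 3: 1·t ≡ 2 (mod 3).
    So t ≡ 2 (mod 3).
    Then x = 6 + 13·2 = 32, valid modulo lcm(13, 3) = 39: x ≡ 32 (mod 39).
  Combine with x ≡ 0 (mod 8); new modulus lcm = 312.
    Write x = 32 + 39·t and substitute into x ≡ 0 (mod 8): 39·t ≡ 0 − 32 = -32 (mod 8).
    Reduce coefficients mod 8: 7·t ≡ 0 (mod 8).
    The inverse of 7 mod 8 is 7 (since 7·7 = 49 = 6·8 + 1), so t ≡ 7·0 = 0 ≡ 0 (mod 8).
    Then x = 32 + 39·0 = 32, valid modulo lcm(39, 8) = 312: x ≡ 32 (mod 312).
  Combine with x ≡ 17 (mod 19); new modulus lcm = 5928.
    Write x = 32 + 312·t and substitute into x ≡ 17 (mod 19): 312·t ≡ 17 − 32 = -15 (mod 19).
    Reduce coefficients mod 19: 8·t ≡ 4 (mod 19).
    The inverse of 8 mod 19 is 12 (since 8·12 = 96 = 5·19 + 1), so t ≡ 12·4 = 48 ≡ 10 (mod 19).
    Then x = 32 + 312·10 = 3152, valid modulo lcm(312, 19) = 5928: x ≡ 3152 (mod 5928).
  Combine with x ≡ 0 (mod 5); new modulus lcm = 29640.
    Write x = 3152 + 5928·t and substitute into x ≡ 0 (mod 5): 5928·t ≡ 0 − 3152 = -3152 (mod 5).
    Reduce coefficients mod 5: 3·t ≡ 3 (mod 5).
    The inverse of 3 mod 5 is 2 (since 3·2 = 6 = 1·5 + 1), so t ≡ 2·3 = 6 ≡ 1 (mod 5).
    Then x = 3152 + 5928·1 = 9080, valid modulo lcm(5928, 5) = 29640: x ≡ 9080 (mod 29640).
Verify against each original: 9080 mod 13 = 6, 9080 mod 3 = 2, 9080 mod 8 = 0, 9080 mod 19 = 17, 9080 mod 5 = 0.

x ≡ 9080 (mod 29640).


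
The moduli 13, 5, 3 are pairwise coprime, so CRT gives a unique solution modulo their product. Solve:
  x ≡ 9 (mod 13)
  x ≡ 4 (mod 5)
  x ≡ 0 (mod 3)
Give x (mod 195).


Moduli 13, 5, 3 are pairwise coprime; by CRT there is a unique solution modulo M = 13 · 5 · 3 = 195.
Solve pairwise, accumulating the modulus:
  Start with x ≡ 9 (mod 13).
  Combine with x ≡ 4 (mod 5): since gcd(13, 5) = 1, we get a unique residue mod 65.
    Write x = 9 + 13·t and substitute into x ≡ 4 (mod 5): 13·t ≡ 4 − 9 = -5 (mod 5).
    Reduce coefficients mod 5: 3·t ≡ 0 (mod 5).
    The inverse of 3 mod 5 is 2 (since 3·2 = 6 = 1·5 + 1), so t ≡ 2·0 = 0 ≡ 0 (mod 5).
    Then x = 9 + 13·0 = 9, valid modulo lcm(13, 5) = 65: x ≡ 9 (mod 65).
  Combine with x ≡ 0 (mod 3): since gcd(65, 3) = 1, we get a unique residue mod 195.
    Write x = 9 + 65·t and substitute into x ≡ 0 (mod 3): 65·t ≡ 0 − 9 = -9 (mod 3).
    Reduce coefficients mod 3: 2·t ≡ 0 (mod 3).
    The inverse of 2 mod 3 is 2 (since 2·2 = 4 = 1·3 + 1), so t ≡ 2·0 = 0 ≡ 0 (mod 3).
    Then x = 9 + 65·0 = 9, valid modulo lcm(65, 3) = 195: x ≡ 9 (mod 195).
Verify: 9 mod 13 = 9 ✓, 9 mod 5 = 4 ✓, 9 mod 3 = 0 ✓.

x ≡ 9 (mod 195).


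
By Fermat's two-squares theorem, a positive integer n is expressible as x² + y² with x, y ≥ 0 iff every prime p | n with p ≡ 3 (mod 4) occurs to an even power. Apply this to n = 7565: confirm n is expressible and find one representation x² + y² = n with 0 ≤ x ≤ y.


Step 1: Factor n = 7565 = 5 · 17 · 89.
Step 2: Check the mod-4 condition on each prime factor: 5 ≡ 1 (mod 4), exponent 1; 17 ≡ 1 (mod 4), exponent 1; 89 ≡ 1 (mod 4), exponent 1.
All primes ≡ 3 (mod 4) appear to even exponent (or don't appear), so by the two-squares theorem n IS expressible as a sum of two squares.
Step 3: Build a representation. Here n = 5 · 17 · 89 is a product of primes ≡ 1 (mod 4). Each prime p ≡ 1 (mod 4) is itself a sum of two squares; find a² by testing p − a² for a perfect square:
  5: 5 − 1² = 4 = 2² ⇒ 5 = 1² + 2².
  17: 17 − 1² = 16 = 4² ⇒ 17 = 1² + 4².
  89: 89 − 1² = 88, 89 − 2² = 85, 89 − 3² = 80, 89 − 4² = 73, 89 − 5² = 64 = 8² ⇒ 89 = 5² + 8².
  Combine using the Brahmagupta–Fibonacci identity (a² + b²)(c² + d²) = (ac − bd)² + (ad + bc)² = (ac + bd)² + (ad − bc)²:
  5 · 17 = 85: from (1² + 2²)(1² + 4²), take (1·1 − 2·4, 1·4 + 2·1) = (1 − 8, 4 + 2) = (-7, 6); dropping signs (only squares matter) gives (7, 6); check 7² + 6² = 49 + 36 = 85 ✓.
  85 · 89 = 7565: from (7² + 6²)(5² + 8²), take (7·5 − 6·8, 7·8 + 6·5) = (35 − 48, 56 + 30) = (-13, 86); dropping signs (only squares matter) gives (13, 86); check 13² + 86² = 169 + 7396 = 7565 ✓.
Step 4: Order so x ≤ y and verify: 13² + 86² = 169 + 7396 = 7565 = n. ✓

n = 7565 = 13² + 86² (one valid representation with x ≤ y).


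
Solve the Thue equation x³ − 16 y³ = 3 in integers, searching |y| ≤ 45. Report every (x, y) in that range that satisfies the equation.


The equation is x³ - 16y³ = 3. For fixed y, x³ = 16·y³ + 3, so a solution requires the RHS to be a perfect cube.
Strategy: iterate y from -45 to 45, compute RHS = 16·y³ + 3, and check whether it is a (positive or negative) perfect cube.
Check small values of y:
  y = 0: RHS = 3 is not a perfect cube.
  y = 1: RHS = 19 is not a perfect cube.
  y = -1: RHS = -13 is not a perfect cube.
  y = 2: RHS = 131 is not a perfect cube.
  y = -2: RHS = -125 = (-5)³ ⇒ x = -5 works.
  y = 3: RHS = 435 is not a perfect cube.
  y = -3: RHS = -429 is not a perfect cube.
Continuing the search up to |y| = 45 finds no further solutions beyond those listed.
Collected solutions: (-5, -2).

Solutions (with |y| ≤ 45): (-5, -2).


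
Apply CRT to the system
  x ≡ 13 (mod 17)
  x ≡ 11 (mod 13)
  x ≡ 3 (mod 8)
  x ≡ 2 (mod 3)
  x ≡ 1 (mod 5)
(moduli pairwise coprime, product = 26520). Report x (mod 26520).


Product of moduli M = 17 · 13 · 8 · 3 · 5 = 26520.
Merge one congruence at a time:
  Start: x ≡ 13 (mod 17).
  Combine with x ≡ 11 (mod 13); new modulus lcm = 221.
    Write x = 13 + 17·t and substitute into x ≡ 11 (mod 13): 17·t ≡ 11 − 13 = -2 (mod 13).
    Reduce coefficients mod 13: 4·t ≡ 11 (mod 13).
    The inverse of 4 mod 13 is 10 (since 4·10 = 40 = 3·13 + 1), so t ≡ 10·11 = 110 ≡ 6 (mod 13).
    Then x = 13 + 17·6 = 115, valid modulo lcm(17, 13) = 221: x ≡ 115 (mod 221).
  Combine with x ≡ 3 (mod 8); new modulus lcm = 1768.
    Write x = 115 + 221·t and substitute into x ≡ 3 (mod 8): 221·t ≡ 3 − 115 = -112 (mod 8).
    Reduce coefficients mod 8: 5·t ≡ 0 (mod 8).
    The inverse of 5 mod 8 is 5 (since 5·5 = 25 = 3·8 + 1), so t ≡ 5·0 = 0 ≡ 0 (mod 8).
    Then x = 115 + 221·0 = 115, valid modulo lcm(221, 8) = 1768: x ≡ 115 (mod 1768).
  Combine with x ≡ 2 (mod 3); new modulus lcm = 5304.
    Write x = 115 + 1768·t and substitute into x ≡ 2 (mod 3): 1768·t ≡ 2 − 115 = -113 (mod 3).
    Reduce coefficients mod 3: 1·t ≡ 1 (mod 3).
    So t ≡ 1 (mod 3).
    Then x = 115 + 1768·1 = 1883, valid modulo lcm(1768, 3) = 5304: x ≡ 1883 (mod 5304).
  Combine with x ≡ 1 (mod 5); new modulus lcm = 26520.
    Write x = 1883 + 5304·t and substitute into x ≡ 1 (mod 5): 5304·t ≡ 1 − 1883 = -1882 (mod 5).
    Reduce coefficients mod 5: 4·t ≡ 3 (mod 5).
    The inverse of 4 mod 5 is 4 (since 4·4 = 16 = 3·5 + 1), so t ≡ 4·3 = 12 ≡ 2 (mod 5).
    Then x = 1883 + 5304·2 = 12491, valid modulo lcm(5304, 5) = 26520: x ≡ 12491 (mod 26520).
Verify against each original: 12491 mod 17 = 13, 12491 mod 13 = 11, 12491 mod 8 = 3, 12491 mod 3 = 2, 12491 mod 5 = 1.

x ≡ 12491 (mod 26520).


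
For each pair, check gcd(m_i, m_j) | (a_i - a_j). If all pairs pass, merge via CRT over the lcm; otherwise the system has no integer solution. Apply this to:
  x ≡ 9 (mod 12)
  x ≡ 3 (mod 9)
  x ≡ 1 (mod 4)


Moduli 12, 9, 4 are not pairwise coprime, so CRT works modulo lcm(m_i) when all pairwise compatibility conditions hold.
Pairwise compatibility: gcd(m_i, m_j) must divide a_i - a_j for every pair.
Merge one congruence at a time:
  Start: x ≡ 9 (mod 12).
  Combine with x ≡ 3 (mod 9): gcd(12, 9) = 3; 3 - 9 = -6, which IS divisible by 3, so compatible.
    Write x = 9 + 12·t and substitute into x ≡ 3 (mod 9): 12·t ≡ 3 − 9 = -6 (mod 9).
    Divide the congruence (and modulus) by g = 3: 4·t ≡ -2 (mod 3).
    Reduce coefficients mod 3: 1·t ≡ 1 (mod 3).
    So t ≡ 1 (mod 3).
    Then x = 9 + 12·1 = 21, valid modulo lcm(12, 9) = 36: x ≡ 21 (mod 36).
  Combine with x ≡ 1 (mod 4): gcd(36, 4) = 4; 1 - 21 = -20, which IS divisible by 4, so compatible.
    Write x = 21 + 36·t and substitute into x ≡ 1 (mod 4): 36·t ≡ 1 − 21 = -20 (mod 4).
    Divide the congruence (and modulus) by g = 4: 9·t ≡ -5 (mod 1).
    Modulo 1 every t works; take t = 0.
    Then x = 21 + 36·0 = 21, valid modulo lcm(36, 4) = 36: x ≡ 21 (mod 36).
Verify: 21 mod 12 = 9, 21 mod 9 = 3, 21 mod 4 = 1.

x ≡ 21 (mod 36).


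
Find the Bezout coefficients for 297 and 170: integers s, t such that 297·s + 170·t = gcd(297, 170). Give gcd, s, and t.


Euclidean algorithm on (297, 170) — divide until remainder is 0:
  297 = 1 · 170 + 127
  170 = 1 · 127 + 43
  127 = 2 · 43 + 41
  43 = 1 · 41 + 2
  41 = 20 · 2 + 1
  2 = 2 · 1 + 0
gcd(297, 170) = 1.
Track Bezout coefficients alongside the remainders: start with r₀ = 297 = a·1 + b·0 (s = 1, t = 0) and r₁ = 170 = a·0 + b·1 (s = 0, t = 1); each new remainder r_{k+1} = r_{k-1} − q_k·r_k inherits s_{k+1} = s_{k-1} − q_k·s_k, t_{k+1} = t_{k-1} − q_k·t_k, so r_k = a·s_k + b·t_k at every step:
  q = 1: r = 127, s = 1 − 1·0 = 1, t = 0 − 1·1 = -1  (check: 297·1 + 170·(-1) = 127)
  q = 1: r = 43, s = 0 − 1·1 = -1, t = 1 − 1·(-1) = 2  (check: 297·(-1) + 170·2 = 43)
  q = 2: r = 41, s = 1 − 2·(-1) = 3, t = -1 − 2·2 = -5  (check: 297·3 + 170·(-5) = 41)
  q = 1: r = 2, s = -1 − 1·3 = -4, t = 2 − 1·(-5) = 7  (check: 297·(-4) + 170·7 = 2)
  q = 20: r = 1, s = 3 − 20·(-4) = 83, t = -5 − 20·7 = -145  (check: 297·83 + 170·(-145) = 1)
The row with r = 1 (the gcd) gives the Bezout coefficients s = 83, t = -145.
Result: 297 · (83) + 170 · (-145) = 1.

gcd(297, 170) = 1; s = 83, t = -145 (check: 297·83 + 170·(-145) = 1).
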